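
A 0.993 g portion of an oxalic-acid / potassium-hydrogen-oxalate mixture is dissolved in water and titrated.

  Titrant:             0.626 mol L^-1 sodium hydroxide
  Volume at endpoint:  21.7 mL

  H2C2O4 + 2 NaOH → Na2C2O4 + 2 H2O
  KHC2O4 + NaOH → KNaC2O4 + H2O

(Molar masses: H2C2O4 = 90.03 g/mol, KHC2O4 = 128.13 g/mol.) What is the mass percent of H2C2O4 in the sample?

40.8 %

n(NaOH) = 0.0217 × 0.626 = 0.0136 mol
Let x = n(H2C2O4), y = n(KHC2O4).
Titrant: 2x + 1y = 0.0136;  mass: 90.03x + 128.13y = 0.993
Solving, x = 4.50 × 10^-3 mol, y = 4.59 × 10^-3 mol
mass of H2C2O4 = 4.50 × 10^-3 × 90.03 = 0.405 g
% H2C2O4 = 0.405 / 0.993 × 100 = 40.8 %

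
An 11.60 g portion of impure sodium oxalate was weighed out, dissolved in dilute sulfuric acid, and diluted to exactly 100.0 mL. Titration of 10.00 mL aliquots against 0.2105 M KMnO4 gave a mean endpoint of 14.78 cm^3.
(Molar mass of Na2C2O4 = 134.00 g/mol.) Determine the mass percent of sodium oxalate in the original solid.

89.85 %

2 MnO4^- + 5 C2O4^2- + 16 H^+ → 2 Mn^2+ + 10 CO2 + 8 H2O
n(KMnO4) per titration = 0.01478 × 0.2105 = 3.111 × 10^-3 mol
From the 5:2 ratio, n(Na2C2O4) in each aliquot = 5/2 × 3.111 × 10^-3 = 7.778 × 10^-3 mol
n(Na2C2O4) in the whole flask = 7.778 × 10^-3 × 100.0/10.00 = 0.07778 mol
mass of Na2C2O4 = 0.07778 × 134.00 = 10.42 g
% Na2C2O4 = 10.42 / 11.60 × 100 = 89.85 %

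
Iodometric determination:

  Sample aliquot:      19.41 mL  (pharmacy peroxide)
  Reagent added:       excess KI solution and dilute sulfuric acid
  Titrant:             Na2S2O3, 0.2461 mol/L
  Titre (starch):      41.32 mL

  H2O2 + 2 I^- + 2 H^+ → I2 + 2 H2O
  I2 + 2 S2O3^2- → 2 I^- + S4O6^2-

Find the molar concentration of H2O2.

n(S2O3^2-) = 0.04132 × 0.2461 = 0.01017 mol
n(I2) = n(S2O3^2-)/2 = 5.084 × 10^-3 mol
n(H2O2) in the aliquot = 5.084 × 10^-3 mol (1:1 ratio)
[H2O2] = 5.084 × 10^-3 / 0.01941 = 0.2619 mol/L

0.2619 mol/L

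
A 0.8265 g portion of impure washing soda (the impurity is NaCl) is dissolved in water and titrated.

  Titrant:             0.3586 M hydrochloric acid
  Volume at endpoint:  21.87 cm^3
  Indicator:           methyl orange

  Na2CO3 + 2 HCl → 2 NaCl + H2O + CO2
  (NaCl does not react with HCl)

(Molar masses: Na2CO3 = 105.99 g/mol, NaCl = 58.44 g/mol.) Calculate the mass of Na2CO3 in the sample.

n(HCl) = 0.02187 × 0.3586 = 7.843 × 10^-3 mol
Let x = n(Na2CO3), y = n(NaCl).
Titrant: 2x = 7.843 × 10^-3;  mass: 105.99x + 58.44y = 0.8265
Solving, x = 3.921 × 10^-3 mol, y = 7.031 × 10^-3 mol
mass of Na2CO3 = 3.921 × 10^-3 × 105.99 = 0.4156 g

0.4156 g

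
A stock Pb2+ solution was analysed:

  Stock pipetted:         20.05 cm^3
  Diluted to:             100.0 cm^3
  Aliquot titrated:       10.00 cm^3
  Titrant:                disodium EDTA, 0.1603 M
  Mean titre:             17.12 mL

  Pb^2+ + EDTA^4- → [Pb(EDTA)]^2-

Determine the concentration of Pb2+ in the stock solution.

1.369 M

n(EDTA) = 0.01712 × 0.1603 = 2.744 × 10^-3 mol
n(Pb2+) in the aliquot = 2.744 × 10^-3 mol (1:1 ratio)
[Pb2+]_dilute = 2.744 × 10^-3 / 0.01000 = 0.2744 mol/L
Dilution factor = 100.0 / 20.05 = 4.988
[Pb2+]_stock = 0.2744 × 4.988 = 1.369 mol/L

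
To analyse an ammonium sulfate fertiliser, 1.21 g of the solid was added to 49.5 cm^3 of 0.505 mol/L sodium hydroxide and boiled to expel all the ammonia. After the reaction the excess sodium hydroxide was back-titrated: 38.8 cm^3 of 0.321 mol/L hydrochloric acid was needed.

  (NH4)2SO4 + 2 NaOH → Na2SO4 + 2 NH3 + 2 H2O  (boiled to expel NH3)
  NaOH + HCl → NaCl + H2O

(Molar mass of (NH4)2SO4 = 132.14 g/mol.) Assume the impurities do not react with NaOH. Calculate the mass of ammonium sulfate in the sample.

n(NaOH) added = 0.0495 × 0.505 = 0.0250 mol
n(HCl) used in back-titration = 0.0388 × 0.321 = 0.0125 mol
n(NaOH) left over = 0.0125 mol (1:1 ratio)
n(NaOH) consumed by analyte = 0.0250 − 0.0125 = 0.0125 mol
From the 1:2 ratio, n((NH4)2SO4) = 1/2 × 0.0125 = 6.27 × 10^-3 mol
mass of (NH4)2SO4 = 6.27 × 10^-3 × 132.14 = 0.829 g

0.829 g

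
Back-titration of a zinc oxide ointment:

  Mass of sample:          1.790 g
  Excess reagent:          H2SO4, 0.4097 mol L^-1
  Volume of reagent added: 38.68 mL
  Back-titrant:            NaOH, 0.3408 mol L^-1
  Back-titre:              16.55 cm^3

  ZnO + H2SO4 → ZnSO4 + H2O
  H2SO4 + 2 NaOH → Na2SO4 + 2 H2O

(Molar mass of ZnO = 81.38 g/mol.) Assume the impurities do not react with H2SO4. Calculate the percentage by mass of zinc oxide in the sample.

n(H2SO4) added = 0.03868 × 0.4097 = 0.01585 mol
n(NaOH) used in back-titration = 0.01655 × 0.3408 = 5.640 × 10^-3 mol
From the 1:2 ratio, n(H2SO4) left over = 1/2 × 5.640 × 10^-3 = 2.820 × 10^-3 mol
n(H2SO4) consumed by analyte = 0.01585 − 2.820 × 10^-3 = 0.01303 mol
n(ZnO) = 0.01303 mol (1:1 ratio)
mass of ZnO = 0.01303 × 81.38 = 1.060 g
% ZnO = 1.060 / 1.790 × 100 = 59.23 %

59.23 %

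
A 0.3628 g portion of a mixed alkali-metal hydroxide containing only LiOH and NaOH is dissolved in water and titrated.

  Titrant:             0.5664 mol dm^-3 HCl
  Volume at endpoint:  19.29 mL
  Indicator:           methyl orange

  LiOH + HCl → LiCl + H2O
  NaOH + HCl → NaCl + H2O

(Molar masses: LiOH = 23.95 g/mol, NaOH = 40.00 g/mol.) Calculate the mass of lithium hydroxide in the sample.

n(HCl) = 0.01929 × 0.5664 = 0.01093 mol
Let x = n(LiOH), y = n(NaOH).
Titrant: 1x + 1y = 0.01093;  mass: 23.95x + 40.00y = 0.3628
Solving, x = 4.625 × 10^-3 mol, y = 6.301 × 10^-3 mol
mass of LiOH = 4.625 × 10^-3 × 23.95 = 0.1108 g

0.1108 g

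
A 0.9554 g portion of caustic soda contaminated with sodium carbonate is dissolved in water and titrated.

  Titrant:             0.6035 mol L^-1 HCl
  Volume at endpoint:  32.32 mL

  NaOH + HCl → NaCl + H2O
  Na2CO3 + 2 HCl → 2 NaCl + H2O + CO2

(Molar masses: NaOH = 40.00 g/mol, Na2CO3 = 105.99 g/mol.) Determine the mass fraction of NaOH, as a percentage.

n(HCl) = 0.03232 × 0.6035 = 0.01951 mol
Let x = n(NaOH), y = n(Na2CO3).
Titrant: 1x + 2y = 0.01951;  mass: 40.00x + 105.99y = 0.9554
Solving, x = 6.023 × 10^-3 mol, y = 6.741 × 10^-3 mol
mass of NaOH = 6.023 × 10^-3 × 40.00 = 0.2409 g
% NaOH = 0.2409 / 0.9554 × 100 = 25.22 %

25.22 %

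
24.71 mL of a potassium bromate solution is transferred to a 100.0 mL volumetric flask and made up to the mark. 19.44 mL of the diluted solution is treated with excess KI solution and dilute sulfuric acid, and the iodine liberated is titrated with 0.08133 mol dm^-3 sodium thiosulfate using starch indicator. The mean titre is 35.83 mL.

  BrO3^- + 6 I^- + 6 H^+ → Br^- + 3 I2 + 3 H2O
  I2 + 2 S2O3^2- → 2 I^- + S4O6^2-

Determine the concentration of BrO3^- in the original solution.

0.1011 mol/L

n(S2O3^2-) = 0.03583 × 0.08133 = 2.914 × 10^-3 mol
n(I2) = n(S2O3^2-)/2 = 1.457 × 10^-3 mol
From the 1:3 ratio, n(BrO3^-) in the aliquot = 1/3 × 1.457 × 10^-3 = 4.857 × 10^-4 mol
[BrO3^-]_dilute = 4.857 × 10^-4 / 0.01944 = 0.02498 mol/L
[BrO3^-]_original = 0.02498 × 100.0/24.71 = 0.1011 mol/L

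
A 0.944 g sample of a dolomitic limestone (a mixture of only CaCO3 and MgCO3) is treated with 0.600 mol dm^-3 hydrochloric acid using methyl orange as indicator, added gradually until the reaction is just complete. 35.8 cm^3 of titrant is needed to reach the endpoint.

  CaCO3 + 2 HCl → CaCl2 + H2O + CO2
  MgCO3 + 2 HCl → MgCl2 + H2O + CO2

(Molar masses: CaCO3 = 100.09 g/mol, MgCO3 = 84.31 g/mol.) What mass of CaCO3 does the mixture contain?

0.244 g

n(HCl) = 0.0358 × 0.600 = 0.0215 mol
Let x = n(CaCO3), y = n(MgCO3).
Titrant: 2x + 2y = 0.0215;  mass: 100.09x + 84.31y = 0.944
Solving, x = 2.44 × 10^-3 mol, y = 8.30 × 10^-3 mol
mass of CaCO3 = 2.44 × 10^-3 × 100.09 = 0.244 g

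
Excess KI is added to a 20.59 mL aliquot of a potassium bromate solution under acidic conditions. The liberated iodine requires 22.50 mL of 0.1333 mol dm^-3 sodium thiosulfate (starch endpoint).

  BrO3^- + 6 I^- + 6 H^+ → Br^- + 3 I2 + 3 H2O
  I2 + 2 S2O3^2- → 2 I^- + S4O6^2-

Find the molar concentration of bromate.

0.02428 mol/L

n(S2O3^2-) = 0.02250 × 0.1333 = 2.999 × 10^-3 mol
n(I2) = n(S2O3^2-)/2 = 1.500 × 10^-3 mol
From the 1:3 ratio, n(BrO3^-) in the aliquot = 1/3 × 1.500 × 10^-3 = 4.999 × 10^-4 mol
[BrO3^-] = 4.999 × 10^-4 / 0.02059 = 0.02428 mol/L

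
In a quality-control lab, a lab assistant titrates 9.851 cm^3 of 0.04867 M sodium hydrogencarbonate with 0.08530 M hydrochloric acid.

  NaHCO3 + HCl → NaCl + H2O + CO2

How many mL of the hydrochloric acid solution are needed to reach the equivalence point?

n(NaHCO3) = 0.009851 L × 0.04867 mol/L = 4.794 × 10^-4 mol
n(HCl) = 4.794 × 10^-4 mol (1:1 stoichiometry)
V(HCl) = 4.794 × 10^-4 mol / 0.08530 mol/L = 0.005621 L = 5.621 mL

5.621 mL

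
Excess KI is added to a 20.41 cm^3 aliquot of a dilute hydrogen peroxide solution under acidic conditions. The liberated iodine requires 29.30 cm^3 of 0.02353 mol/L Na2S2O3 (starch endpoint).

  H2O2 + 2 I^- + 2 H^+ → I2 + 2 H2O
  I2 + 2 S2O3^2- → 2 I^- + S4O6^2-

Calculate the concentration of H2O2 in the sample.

0.01689 mol/L

n(S2O3^2-) = 0.02930 × 0.02353 = 6.894 × 10^-4 mol
n(I2) = n(S2O3^2-)/2 = 3.447 × 10^-4 mol
n(H2O2) in the aliquot = 3.447 × 10^-4 mol (1:1 ratio)
[H2O2] = 3.447 × 10^-4 / 0.02041 = 0.01689 mol/L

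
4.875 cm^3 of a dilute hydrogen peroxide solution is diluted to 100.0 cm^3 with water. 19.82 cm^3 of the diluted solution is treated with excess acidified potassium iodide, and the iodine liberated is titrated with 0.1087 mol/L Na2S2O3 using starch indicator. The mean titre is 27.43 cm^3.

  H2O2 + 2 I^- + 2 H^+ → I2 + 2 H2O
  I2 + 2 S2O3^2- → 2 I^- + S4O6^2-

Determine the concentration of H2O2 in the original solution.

n(S2O3^2-) = 0.02743 × 0.1087 = 2.982 × 10^-3 mol
n(I2) = n(S2O3^2-)/2 = 1.491 × 10^-3 mol
n(H2O2) in the aliquot = 1.491 × 10^-3 mol (1:1 ratio)
[H2O2]_dilute = 1.491 × 10^-3 / 0.01982 = 0.07522 mol/L
[H2O2]_original = 0.07522 × 100.0/4.875 = 1.543 mol/L

1.543 mol/L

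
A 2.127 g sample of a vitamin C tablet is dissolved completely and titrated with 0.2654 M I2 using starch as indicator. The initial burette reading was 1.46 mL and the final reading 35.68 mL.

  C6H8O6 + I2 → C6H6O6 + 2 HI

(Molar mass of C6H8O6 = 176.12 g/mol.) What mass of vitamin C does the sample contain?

1.600 g

n(I2) = 0.03422 L × 0.2654 mol/L = 9.082 × 10^-3 mol
n(C6H8O6) = 9.082 × 10^-3 mol (1:1 ratio)
mass of C6H8O6 = 9.082 × 10^-3 × 176.12 g/mol = 1.600 g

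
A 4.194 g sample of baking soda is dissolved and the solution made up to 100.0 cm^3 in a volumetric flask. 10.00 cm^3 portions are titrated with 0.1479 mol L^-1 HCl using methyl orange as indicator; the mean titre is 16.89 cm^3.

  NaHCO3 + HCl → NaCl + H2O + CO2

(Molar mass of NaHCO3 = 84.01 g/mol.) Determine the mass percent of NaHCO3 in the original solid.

50.04 %

n(HCl) per titration = 0.01689 × 0.1479 = 2.498 × 10^-3 mol
n(NaHCO3) in each aliquot = 2.498 × 10^-3 mol (1:1 ratio)
n(NaHCO3) in the whole flask = 2.498 × 10^-3 × 100.0/10.00 = 0.02498 mol
mass of NaHCO3 = 0.02498 × 84.01 = 2.099 g
% NaHCO3 = 2.099 / 4.194 × 100 = 50.04 %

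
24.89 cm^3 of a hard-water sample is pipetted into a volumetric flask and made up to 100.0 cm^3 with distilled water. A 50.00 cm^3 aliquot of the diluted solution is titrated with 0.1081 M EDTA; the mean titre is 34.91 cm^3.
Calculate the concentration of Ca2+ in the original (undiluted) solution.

0.3032 M

Ca^2+ + EDTA^4- → [Ca(EDTA)]^2-
n(EDTA) = 0.03491 × 0.1081 = 3.774 × 10^-3 mol
n(Ca2+) in the aliquot = 3.774 × 10^-3 mol (1:1 ratio)
[Ca2+]_dilute = 3.774 × 10^-3 / 0.05000 = 0.07548 mol/L
Dilution factor = 100.0 / 24.89 = 4.018
[Ca2+]_stock = 0.07548 × 4.018 = 0.3032 mol/L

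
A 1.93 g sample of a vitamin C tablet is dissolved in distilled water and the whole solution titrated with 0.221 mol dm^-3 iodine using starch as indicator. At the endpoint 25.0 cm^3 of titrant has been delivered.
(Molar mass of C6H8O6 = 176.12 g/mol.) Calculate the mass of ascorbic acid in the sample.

C6H8O6 + I2 → C6H6O6 + 2 HI
n(I2) = 0.0250 L × 0.221 mol/L = 5.53 × 10^-3 mol
n(C6H8O6) = 5.53 × 10^-3 mol (1:1 ratio)
mass of C6H8O6 = 5.53 × 10^-3 × 176.12 g/mol = 0.973 g

0.973 g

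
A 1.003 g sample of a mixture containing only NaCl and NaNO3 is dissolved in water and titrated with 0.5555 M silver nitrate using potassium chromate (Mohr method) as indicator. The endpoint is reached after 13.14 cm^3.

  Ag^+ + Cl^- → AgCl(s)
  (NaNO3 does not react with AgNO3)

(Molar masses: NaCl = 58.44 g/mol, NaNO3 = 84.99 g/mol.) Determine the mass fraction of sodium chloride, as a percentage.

n(AgNO3) = 0.01314 × 0.5555 = 7.299 × 10^-3 mol
Let x = n(NaCl), y = n(NaNO3).
Titrant: 1x = 7.299 × 10^-3;  mass: 58.44x + 84.99y = 1.003
Solving, x = 7.299 × 10^-3 mol, y = 6.782 × 10^-3 mol
mass of NaCl = 7.299 × 10^-3 × 58.44 = 0.4266 g
% NaCl = 0.4266 / 1.003 × 100 = 42.53 %

42.53 %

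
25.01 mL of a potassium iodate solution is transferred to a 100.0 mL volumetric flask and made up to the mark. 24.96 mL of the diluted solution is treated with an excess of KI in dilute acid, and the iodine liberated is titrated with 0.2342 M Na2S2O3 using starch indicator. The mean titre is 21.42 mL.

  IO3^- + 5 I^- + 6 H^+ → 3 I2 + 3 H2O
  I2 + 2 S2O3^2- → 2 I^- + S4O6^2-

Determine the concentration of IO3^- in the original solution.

n(S2O3^2-) = 0.02142 × 0.2342 = 5.017 × 10^-3 mol
n(I2) = n(S2O3^2-)/2 = 2.508 × 10^-3 mol
From the 1:3 ratio, n(IO3^-) in the aliquot = 1/3 × 2.508 × 10^-3 = 8.361 × 10^-4 mol
[IO3^-]_dilute = 8.361 × 10^-4 / 0.02496 = 0.03350 mol/L
[IO3^-]_original = 0.03350 × 100.0/25.01 = 0.1339 mol/L

0.1339 M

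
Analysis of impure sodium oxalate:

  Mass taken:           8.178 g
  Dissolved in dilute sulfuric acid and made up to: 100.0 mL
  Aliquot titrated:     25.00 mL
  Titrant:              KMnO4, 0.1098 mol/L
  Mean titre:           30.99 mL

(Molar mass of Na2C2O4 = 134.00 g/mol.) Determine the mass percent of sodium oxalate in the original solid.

2 MnO4^- + 5 C2O4^2- + 16 H^+ → 2 Mn^2+ + 10 CO2 + 8 H2O
n(KMnO4) per titration = 0.03099 × 0.1098 = 3.403 × 10^-3 mol
From the 5:2 ratio, n(Na2C2O4) in each aliquot = 5/2 × 3.403 × 10^-3 = 8.507 × 10^-3 mol
n(Na2C2O4) in the whole flask = 8.507 × 10^-3 × 100.0/25.00 = 0.03403 mol
mass of Na2C2O4 = 0.03403 × 134.00 = 4.560 g
% Na2C2O4 = 4.560 / 8.178 × 100 = 55.75 %

55.75 %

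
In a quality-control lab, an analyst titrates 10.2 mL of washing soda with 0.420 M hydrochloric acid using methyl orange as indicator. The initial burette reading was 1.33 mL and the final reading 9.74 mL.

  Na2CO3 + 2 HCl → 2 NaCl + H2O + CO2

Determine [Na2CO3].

0.173 M

n(HCl) = 0.00841 L × 0.420 mol/L = 3.53 × 10^-3 mol
From the 1:2 mole ratio, n(Na2CO3) = 1/2 × 3.53 × 10^-3 = 1.77 × 10^-3 mol
[Na2CO3] = 1.77 × 10^-3 mol / 0.0102 L = 0.173 mol/L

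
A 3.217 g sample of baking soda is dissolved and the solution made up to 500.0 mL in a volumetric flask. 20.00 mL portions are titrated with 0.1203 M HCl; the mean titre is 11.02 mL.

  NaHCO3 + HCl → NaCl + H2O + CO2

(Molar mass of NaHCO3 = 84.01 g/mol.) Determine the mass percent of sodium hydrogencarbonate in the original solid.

86.55 %

n(HCl) per titration = 0.01102 × 0.1203 = 1.326 × 10^-3 mol
n(NaHCO3) in each aliquot = 1.326 × 10^-3 mol (1:1 ratio)
n(NaHCO3) in the whole flask = 1.326 × 10^-3 × 500.0/20.00 = 0.03314 mol
mass of NaHCO3 = 0.03314 × 84.01 = 2.784 g
% NaHCO3 = 2.784 / 3.217 × 100 = 86.55 %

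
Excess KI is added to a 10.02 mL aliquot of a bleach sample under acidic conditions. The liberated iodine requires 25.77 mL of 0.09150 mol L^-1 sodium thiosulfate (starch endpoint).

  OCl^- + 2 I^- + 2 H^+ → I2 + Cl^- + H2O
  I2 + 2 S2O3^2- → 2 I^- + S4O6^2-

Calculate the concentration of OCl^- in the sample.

n(S2O3^2-) = 0.02577 × 0.09150 = 2.358 × 10^-3 mol
n(I2) = n(S2O3^2-)/2 = 1.179 × 10^-3 mol
n(OCl^-) in the aliquot = 1.179 × 10^-3 mol (1:1 ratio)
[OCl^-] = 1.179 × 10^-3 / 0.01002 = 0.1177 mol/L

0.1177 mol/L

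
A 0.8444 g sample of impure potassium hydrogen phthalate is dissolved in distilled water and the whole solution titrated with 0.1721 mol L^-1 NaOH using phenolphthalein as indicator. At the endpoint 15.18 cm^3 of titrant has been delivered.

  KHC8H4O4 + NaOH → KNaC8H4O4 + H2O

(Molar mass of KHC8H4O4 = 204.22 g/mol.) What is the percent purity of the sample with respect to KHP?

63.18 %

n(NaOH) = 0.01518 L × 0.1721 mol/L = 2.612 × 10^-3 mol
n(KHC8H4O4) = 2.612 × 10^-3 mol (1:1 ratio)
mass of KHC8H4O4 = 2.612 × 10^-3 × 204.22 g/mol = 0.5335 g
% KHC8H4O4 = 0.5335 / 0.8444 × 100 = 63.18 %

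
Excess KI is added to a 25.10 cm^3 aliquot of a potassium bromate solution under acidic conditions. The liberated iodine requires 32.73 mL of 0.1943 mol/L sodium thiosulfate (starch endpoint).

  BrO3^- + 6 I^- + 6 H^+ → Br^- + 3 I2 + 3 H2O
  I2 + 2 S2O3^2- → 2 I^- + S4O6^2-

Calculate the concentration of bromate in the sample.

n(S2O3^2-) = 0.03273 × 0.1943 = 6.359 × 10^-3 mol
n(I2) = n(S2O3^2-)/2 = 3.180 × 10^-3 mol
From the 1:3 ratio, n(BrO3^-) in the aliquot = 1/3 × 3.180 × 10^-3 = 1.060 × 10^-3 mol
[BrO3^-] = 1.060 × 10^-3 / 0.02510 = 0.04223 mol/L

0.04223 mol/L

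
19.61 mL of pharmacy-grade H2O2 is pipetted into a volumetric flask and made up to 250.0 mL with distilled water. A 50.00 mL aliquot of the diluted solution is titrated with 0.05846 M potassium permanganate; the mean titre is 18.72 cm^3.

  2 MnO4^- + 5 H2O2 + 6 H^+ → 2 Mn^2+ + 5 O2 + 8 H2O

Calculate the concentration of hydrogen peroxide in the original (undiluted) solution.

n(KMnO4) = 0.01872 × 0.05846 = 1.094 × 10^-3 mol
From the 5:2 ratio, n(H2O2) in the aliquot = 5/2 × 1.094 × 10^-3 = 2.736 × 10^-3 mol
[H2O2]_dilute = 2.736 × 10^-3 / 0.05000 = 0.05472 mol/L
Dilution factor = 250.0 / 19.61 = 12.75
[H2O2]_stock = 0.05472 × 12.75 = 0.6976 mol/L

0.6976 M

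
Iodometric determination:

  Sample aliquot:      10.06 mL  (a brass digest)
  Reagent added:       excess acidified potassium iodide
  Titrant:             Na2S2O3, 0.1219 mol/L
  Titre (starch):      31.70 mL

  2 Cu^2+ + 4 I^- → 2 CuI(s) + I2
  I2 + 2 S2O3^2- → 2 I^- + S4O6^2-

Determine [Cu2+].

n(S2O3^2-) = 0.03170 × 0.1219 = 3.864 × 10^-3 mol
n(I2) = n(S2O3^2-)/2 = 1.932 × 10^-3 mol
From the 2:1 ratio, n(Cu2+) in the aliquot = 2/1 × 1.932 × 10^-3 = 3.864 × 10^-3 mol
[Cu2+] = 3.864 × 10^-3 / 0.01006 = 0.3841 mol/L

0.3841 mol/L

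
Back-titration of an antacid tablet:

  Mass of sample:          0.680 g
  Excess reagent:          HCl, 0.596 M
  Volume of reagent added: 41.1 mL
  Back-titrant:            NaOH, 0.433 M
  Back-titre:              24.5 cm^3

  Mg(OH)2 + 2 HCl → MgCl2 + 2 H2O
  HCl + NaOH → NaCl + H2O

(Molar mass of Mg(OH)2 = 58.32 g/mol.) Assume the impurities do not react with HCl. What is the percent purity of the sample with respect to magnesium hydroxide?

59.6 %

n(HCl) added = 0.0411 × 0.596 = 0.0245 mol
n(NaOH) used in back-titration = 0.0245 × 0.433 = 0.0106 mol
n(HCl) left over = 0.0106 mol (1:1 ratio)
n(HCl) consumed by analyte = 0.0245 − 0.0106 = 0.0139 mol
From the 1:2 ratio, n(Mg(OH)2) = 1/2 × 0.0139 = 6.94 × 10^-3 mol
mass of Mg(OH)2 = 6.94 × 10^-3 × 58.32 = 0.405 g
% Mg(OH)2 = 0.405 / 0.680 × 100 = 59.6 %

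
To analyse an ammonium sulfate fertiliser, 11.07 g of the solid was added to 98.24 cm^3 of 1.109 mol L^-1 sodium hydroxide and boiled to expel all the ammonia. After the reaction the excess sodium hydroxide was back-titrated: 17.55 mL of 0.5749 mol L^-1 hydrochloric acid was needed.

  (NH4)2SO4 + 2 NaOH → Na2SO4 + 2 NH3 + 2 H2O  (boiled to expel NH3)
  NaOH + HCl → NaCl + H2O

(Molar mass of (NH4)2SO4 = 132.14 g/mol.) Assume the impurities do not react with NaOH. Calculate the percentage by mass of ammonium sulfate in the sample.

59.00 %

n(NaOH) added = 0.09824 × 1.109 = 0.1089 mol
n(HCl) used in back-titration = 0.01755 × 0.5749 = 0.01009 mol
n(NaOH) left over = 0.01009 mol (1:1 ratio)
n(NaOH) consumed by analyte = 0.1089 − 0.01009 = 0.09886 mol
From the 1:2 ratio, n((NH4)2SO4) = 1/2 × 0.09886 = 0.04943 mol
mass of (NH4)2SO4 = 0.04943 × 132.14 = 6.532 g
% (NH4)2SO4 = 6.532 / 11.07 × 100 = 59.00 %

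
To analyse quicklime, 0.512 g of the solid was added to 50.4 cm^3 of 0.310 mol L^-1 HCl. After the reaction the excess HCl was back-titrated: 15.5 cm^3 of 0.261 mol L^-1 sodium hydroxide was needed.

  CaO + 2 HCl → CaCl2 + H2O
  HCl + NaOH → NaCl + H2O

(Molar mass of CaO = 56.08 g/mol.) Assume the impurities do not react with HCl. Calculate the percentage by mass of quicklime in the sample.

n(HCl) added = 0.0504 × 0.310 = 0.0156 mol
n(NaOH) used in back-titration = 0.0155 × 0.261 = 4.05 × 10^-3 mol
n(HCl) left over = 4.05 × 10^-3 mol (1:1 ratio)
n(HCl) consumed by analyte = 0.0156 − 4.05 × 10^-3 = 0.0116 mol
From the 1:2 ratio, n(CaO) = 1/2 × 0.0116 = 5.79 × 10^-3 mol
mass of CaO = 5.79 × 10^-3 × 56.08 = 0.325 g
% CaO = 0.325 / 0.512 × 100 = 63.4 %

63.4 %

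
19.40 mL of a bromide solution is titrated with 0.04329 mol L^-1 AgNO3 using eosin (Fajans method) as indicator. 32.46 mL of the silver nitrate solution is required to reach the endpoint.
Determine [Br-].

0.07243 mol/L

Ag^+ + Br^- → AgBr(s)
n(AgNO3) = 0.03246 L × 0.04329 mol/L = 1.405 × 10^-3 mol
n(Br-) = 1.405 × 10^-3 mol (1:1 mole ratio)
[Br-] = 1.405 × 10^-3 mol / 0.01940 L = 0.07243 mol/L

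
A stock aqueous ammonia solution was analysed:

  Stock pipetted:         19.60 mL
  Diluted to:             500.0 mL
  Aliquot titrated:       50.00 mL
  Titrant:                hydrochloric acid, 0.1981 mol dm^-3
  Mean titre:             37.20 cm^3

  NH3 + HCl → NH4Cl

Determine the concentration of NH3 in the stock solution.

n(HCl) = 0.03720 × 0.1981 = 7.369 × 10^-3 mol
n(NH3) in the aliquot = 7.369 × 10^-3 mol (1:1 ratio)
[NH3]_dilute = 7.369 × 10^-3 / 0.05000 = 0.1474 mol/L
Dilution factor = 500.0 / 19.60 = 25.51
[NH3]_stock = 0.1474 × 25.51 = 3.760 mol/L

3.760 mol/L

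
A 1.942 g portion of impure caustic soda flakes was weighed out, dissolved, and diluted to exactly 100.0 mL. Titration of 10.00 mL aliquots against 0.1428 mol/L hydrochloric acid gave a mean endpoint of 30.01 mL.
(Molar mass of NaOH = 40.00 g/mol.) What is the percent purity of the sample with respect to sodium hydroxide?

NaOH + HCl → NaCl + H2O
n(HCl) per titration = 0.03001 × 0.1428 = 4.285 × 10^-3 mol
n(NaOH) in each aliquot = 4.285 × 10^-3 mol (1:1 ratio)
n(NaOH) in the whole flask = 4.285 × 10^-3 × 100.0/10.00 = 0.04285 mol
mass of NaOH = 0.04285 × 40.00 = 1.714 g
% NaOH = 1.714 / 1.942 × 100 = 88.27 %

88.27 %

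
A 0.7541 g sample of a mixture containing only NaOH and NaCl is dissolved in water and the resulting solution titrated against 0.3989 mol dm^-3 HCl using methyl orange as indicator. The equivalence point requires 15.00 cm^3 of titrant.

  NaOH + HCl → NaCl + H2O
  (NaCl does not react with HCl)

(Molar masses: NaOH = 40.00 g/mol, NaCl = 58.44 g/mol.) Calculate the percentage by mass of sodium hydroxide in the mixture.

n(HCl) = 0.01500 × 0.3989 = 5.983 × 10^-3 mol
Let x = n(NaOH), y = n(NaCl).
Titrant: 1x = 5.983 × 10^-3;  mass: 40.00x + 58.44y = 0.7541
Solving, x = 5.983 × 10^-3 mol, y = 8.808 × 10^-3 mol
mass of NaOH = 5.983 × 10^-3 × 40.00 = 0.2393 g
% NaOH = 0.2393 / 0.7541 × 100 = 31.74 %

31.74 %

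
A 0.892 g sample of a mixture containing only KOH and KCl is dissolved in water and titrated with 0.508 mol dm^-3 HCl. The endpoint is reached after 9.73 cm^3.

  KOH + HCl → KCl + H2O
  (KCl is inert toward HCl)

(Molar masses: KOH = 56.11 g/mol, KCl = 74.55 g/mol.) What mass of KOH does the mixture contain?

0.277 g

n(HCl) = 0.00973 × 0.508 = 4.94 × 10^-3 mol
Let x = n(KOH), y = n(KCl).
Titrant: 1x = 4.94 × 10^-3;  mass: 56.11x + 74.55y = 0.892
Solving, x = 4.94 × 10^-3 mol, y = 8.24 × 10^-3 mol
mass of KOH = 4.94 × 10^-3 × 56.11 = 0.277 g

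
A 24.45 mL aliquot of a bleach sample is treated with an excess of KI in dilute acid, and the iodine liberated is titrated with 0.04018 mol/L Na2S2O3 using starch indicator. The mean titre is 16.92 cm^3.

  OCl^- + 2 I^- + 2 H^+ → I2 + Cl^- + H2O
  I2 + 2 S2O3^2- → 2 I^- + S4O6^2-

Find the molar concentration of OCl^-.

n(S2O3^2-) = 0.01692 × 0.04018 = 6.798 × 10^-4 mol
n(I2) = n(S2O3^2-)/2 = 3.399 × 10^-4 mol
n(OCl^-) in the aliquot = 3.399 × 10^-4 mol (1:1 ratio)
[OCl^-] = 3.399 × 10^-4 / 0.02445 = 0.01390 mol/L

0.01390 mol/L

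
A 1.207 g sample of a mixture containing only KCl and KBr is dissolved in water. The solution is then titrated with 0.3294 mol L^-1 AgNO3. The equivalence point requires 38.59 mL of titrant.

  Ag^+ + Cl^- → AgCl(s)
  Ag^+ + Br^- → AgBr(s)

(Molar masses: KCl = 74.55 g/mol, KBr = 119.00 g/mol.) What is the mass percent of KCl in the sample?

n(AgNO3) = 0.03859 × 0.3294 = 0.01271 mol
Let x = n(KCl), y = n(KBr).
Titrant: 1x + 1y = 0.01271;  mass: 74.55x + 119.00y = 1.207
Solving, x = 6.877 × 10^-3 mol, y = 5.835 × 10^-3 mol
mass of KCl = 6.877 × 10^-3 × 74.55 = 0.5127 g
% KCl = 0.5127 / 1.207 × 100 = 42.47 %

42.47 %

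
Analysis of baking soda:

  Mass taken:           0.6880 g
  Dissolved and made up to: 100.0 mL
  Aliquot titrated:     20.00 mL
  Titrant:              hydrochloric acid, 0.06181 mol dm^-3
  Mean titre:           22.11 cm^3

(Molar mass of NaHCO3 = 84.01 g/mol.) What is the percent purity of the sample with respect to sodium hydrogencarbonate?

83.44 %

NaHCO3 + HCl → NaCl + H2O + CO2
n(HCl) per titration = 0.02211 × 0.06181 = 1.367 × 10^-3 mol
n(NaHCO3) in each aliquot = 1.367 × 10^-3 mol (1:1 ratio)
n(NaHCO3) in the whole flask = 1.367 × 10^-3 × 100.0/20.00 = 6.833 × 10^-3 mol
mass of NaHCO3 = 6.833 × 10^-3 × 84.01 = 0.5740 g
% NaHCO3 = 0.5740 / 0.6880 × 100 = 83.44 %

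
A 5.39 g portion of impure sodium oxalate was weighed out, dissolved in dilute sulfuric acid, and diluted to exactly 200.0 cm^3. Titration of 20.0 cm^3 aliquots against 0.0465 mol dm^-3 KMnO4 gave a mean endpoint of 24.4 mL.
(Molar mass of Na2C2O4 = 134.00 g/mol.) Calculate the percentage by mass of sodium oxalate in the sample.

2 MnO4^- + 5 C2O4^2- + 16 H^+ → 2 Mn^2+ + 10 CO2 + 8 H2O
n(KMnO4) per titration = 0.0244 × 0.0465 = 1.13 × 10^-3 mol
From the 5:2 ratio, n(Na2C2O4) in each aliquot = 5/2 × 1.13 × 10^-3 = 2.84 × 10^-3 mol
n(Na2C2O4) in the whole flask = 2.84 × 10^-3 × 200.0/20.0 = 0.0284 mol
mass of Na2C2O4 = 0.0284 × 134.00 = 3.80 g
% Na2C2O4 = 3.80 / 5.39 × 100 = 70.5 %

70.5 %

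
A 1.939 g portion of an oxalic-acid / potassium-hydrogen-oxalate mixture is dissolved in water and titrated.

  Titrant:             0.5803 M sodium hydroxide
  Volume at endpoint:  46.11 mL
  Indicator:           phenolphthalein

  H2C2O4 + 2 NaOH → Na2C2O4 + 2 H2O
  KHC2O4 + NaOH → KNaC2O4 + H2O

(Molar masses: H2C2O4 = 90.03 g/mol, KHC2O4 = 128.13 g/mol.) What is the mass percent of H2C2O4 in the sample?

41.60 %

n(NaOH) = 0.04611 × 0.5803 = 0.02676 mol
Let x = n(H2C2O4), y = n(KHC2O4).
Titrant: 2x + 1y = 0.02676;  mass: 90.03x + 128.13y = 1.939
Solving, x = 8.960 × 10^-3 mol, y = 8.837 × 10^-3 mol
mass of H2C2O4 = 8.960 × 10^-3 × 90.03 = 0.8067 g
% H2C2O4 = 0.8067 / 1.939 × 100 = 41.60 %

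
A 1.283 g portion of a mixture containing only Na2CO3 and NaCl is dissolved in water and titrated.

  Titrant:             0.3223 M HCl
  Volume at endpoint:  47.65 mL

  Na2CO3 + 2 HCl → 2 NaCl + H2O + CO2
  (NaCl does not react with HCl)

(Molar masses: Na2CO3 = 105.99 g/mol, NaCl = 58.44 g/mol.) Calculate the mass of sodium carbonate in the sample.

0.8139 g

n(HCl) = 0.04765 × 0.3223 = 0.01536 mol
Let x = n(Na2CO3), y = n(NaCl).
Titrant: 2x = 0.01536;  mass: 105.99x + 58.44y = 1.283
Solving, x = 7.679 × 10^-3 mol, y = 8.027 × 10^-3 mol
mass of Na2CO3 = 7.679 × 10^-3 × 105.99 = 0.8139 g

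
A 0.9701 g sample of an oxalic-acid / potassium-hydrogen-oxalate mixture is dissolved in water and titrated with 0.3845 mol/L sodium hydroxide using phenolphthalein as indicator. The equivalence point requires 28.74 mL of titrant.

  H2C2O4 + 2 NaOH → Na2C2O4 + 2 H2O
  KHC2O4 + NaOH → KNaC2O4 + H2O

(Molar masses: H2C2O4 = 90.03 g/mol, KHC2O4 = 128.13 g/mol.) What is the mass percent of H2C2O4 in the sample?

24.89 %

n(NaOH) = 0.02874 × 0.3845 = 0.01105 mol
Let x = n(H2C2O4), y = n(KHC2O4).
Titrant: 2x + 1y = 0.01105;  mass: 90.03x + 128.13y = 0.9701
Solving, x = 2.682 × 10^-3 mol, y = 5.687 × 10^-3 mol
mass of H2C2O4 = 2.682 × 10^-3 × 90.03 = 0.2414 g
% H2C2O4 = 0.2414 / 0.9701 × 100 = 24.89 %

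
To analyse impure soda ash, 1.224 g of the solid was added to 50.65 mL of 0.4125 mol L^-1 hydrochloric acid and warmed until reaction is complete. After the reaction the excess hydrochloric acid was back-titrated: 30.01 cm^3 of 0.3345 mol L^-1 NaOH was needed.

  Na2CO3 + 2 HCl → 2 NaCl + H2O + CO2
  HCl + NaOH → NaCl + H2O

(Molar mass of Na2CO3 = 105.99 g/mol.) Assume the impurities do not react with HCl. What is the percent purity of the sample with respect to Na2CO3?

47.00 %

n(HCl) added = 0.05065 × 0.4125 = 0.02089 mol
n(NaOH) used in back-titration = 0.03001 × 0.3345 = 0.01004 mol
n(HCl) left over = 0.01004 mol (1:1 ratio)
n(HCl) consumed by analyte = 0.02089 − 0.01004 = 0.01085 mol
From the 1:2 ratio, n(Na2CO3) = 1/2 × 0.01085 = 5.427 × 10^-3 mol
mass of Na2CO3 = 5.427 × 10^-3 × 105.99 = 0.5752 g
% Na2CO3 = 0.5752 / 1.224 × 100 = 47.00 %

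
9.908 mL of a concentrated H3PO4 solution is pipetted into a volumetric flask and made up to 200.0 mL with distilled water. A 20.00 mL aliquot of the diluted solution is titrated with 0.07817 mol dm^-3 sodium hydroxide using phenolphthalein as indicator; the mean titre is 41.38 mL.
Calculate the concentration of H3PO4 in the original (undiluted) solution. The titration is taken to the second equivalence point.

H3PO4 + 2 NaOH → Na2HPO4 + 2 H2O
n(NaOH) = 0.04138 × 0.07817 = 3.235 × 10^-3 mol
From the 1:2 ratio, n(H3PO4) in the aliquot = 1/2 × 3.235 × 10^-3 = 1.617 × 10^-3 mol
[H3PO4]_dilute = 1.617 × 10^-3 / 0.02000 = 0.08087 mol/L
Dilution factor = 200.0 / 9.908 = 20.19
[H3PO4]_stock = 0.08087 × 20.19 = 1.632 mol/L

1.632 mol/L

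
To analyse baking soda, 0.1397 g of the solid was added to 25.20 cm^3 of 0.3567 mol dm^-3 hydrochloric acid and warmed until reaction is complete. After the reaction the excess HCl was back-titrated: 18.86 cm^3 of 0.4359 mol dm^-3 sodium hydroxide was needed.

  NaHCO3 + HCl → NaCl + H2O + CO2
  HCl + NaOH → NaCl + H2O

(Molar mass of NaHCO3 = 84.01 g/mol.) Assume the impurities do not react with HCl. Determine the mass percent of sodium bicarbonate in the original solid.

46.17 %

n(HCl) added = 0.02520 × 0.3567 = 8.989 × 10^-3 mol
n(NaOH) used in back-titration = 0.01886 × 0.4359 = 8.221 × 10^-3 mol
n(HCl) left over = 8.221 × 10^-3 mol (1:1 ratio)
n(HCl) consumed by analyte = 8.989 × 10^-3 − 8.221 × 10^-3 = 7.678 × 10^-4 mol
n(NaHCO3) = 7.678 × 10^-4 mol (1:1 ratio)
mass of NaHCO3 = 7.678 × 10^-4 × 84.01 = 0.06450 g
% NaHCO3 = 0.06450 / 0.1397 × 100 = 46.17 %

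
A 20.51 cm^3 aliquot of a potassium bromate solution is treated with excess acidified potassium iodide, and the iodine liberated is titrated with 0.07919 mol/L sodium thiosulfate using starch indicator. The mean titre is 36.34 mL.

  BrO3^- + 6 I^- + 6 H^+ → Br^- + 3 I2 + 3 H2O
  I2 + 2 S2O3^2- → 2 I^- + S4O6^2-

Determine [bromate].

n(S2O3^2-) = 0.03634 × 0.07919 = 2.878 × 10^-3 mol
n(I2) = n(S2O3^2-)/2 = 1.439 × 10^-3 mol
From the 1:3 ratio, n(BrO3^-) in the aliquot = 1/3 × 1.439 × 10^-3 = 4.796 × 10^-4 mol
[BrO3^-] = 4.796 × 10^-4 / 0.02051 = 0.02339 mol/L

0.02339 mol/L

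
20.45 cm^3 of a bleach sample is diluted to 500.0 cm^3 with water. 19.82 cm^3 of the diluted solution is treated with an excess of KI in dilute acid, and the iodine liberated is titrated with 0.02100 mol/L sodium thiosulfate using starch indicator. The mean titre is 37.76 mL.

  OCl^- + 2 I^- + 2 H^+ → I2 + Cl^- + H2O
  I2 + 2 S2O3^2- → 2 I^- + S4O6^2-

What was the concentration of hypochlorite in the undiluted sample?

n(S2O3^2-) = 0.03776 × 0.02100 = 7.930 × 10^-4 mol
n(I2) = n(S2O3^2-)/2 = 3.965 × 10^-4 mol
n(OCl^-) in the aliquot = 3.965 × 10^-4 mol (1:1 ratio)
[OCl^-]_dilute = 3.965 × 10^-4 / 0.01982 = 0.02000 mol/L
[OCl^-]_original = 0.02000 × 500.0/20.45 = 0.4891 mol/L

0.4891 mol/L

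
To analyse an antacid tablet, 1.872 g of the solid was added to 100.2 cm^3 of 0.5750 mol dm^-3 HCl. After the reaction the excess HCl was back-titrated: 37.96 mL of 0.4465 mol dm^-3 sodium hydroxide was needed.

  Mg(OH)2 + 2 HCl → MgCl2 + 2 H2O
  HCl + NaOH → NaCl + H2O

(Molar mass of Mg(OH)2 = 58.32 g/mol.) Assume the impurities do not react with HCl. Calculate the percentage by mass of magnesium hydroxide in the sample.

63.34 %

n(HCl) added = 0.1002 × 0.5750 = 0.05761 mol
n(NaOH) used in back-titration = 0.03796 × 0.4465 = 0.01695 mol
n(HCl) left over = 0.01695 mol (1:1 ratio)
n(HCl) consumed by analyte = 0.05761 − 0.01695 = 0.04067 mol
From the 1:2 ratio, n(Mg(OH)2) = 1/2 × 0.04067 = 0.02033 mol
mass of Mg(OH)2 = 0.02033 × 58.32 = 1.186 g
% Mg(OH)2 = 1.186 / 1.872 × 100 = 63.34 %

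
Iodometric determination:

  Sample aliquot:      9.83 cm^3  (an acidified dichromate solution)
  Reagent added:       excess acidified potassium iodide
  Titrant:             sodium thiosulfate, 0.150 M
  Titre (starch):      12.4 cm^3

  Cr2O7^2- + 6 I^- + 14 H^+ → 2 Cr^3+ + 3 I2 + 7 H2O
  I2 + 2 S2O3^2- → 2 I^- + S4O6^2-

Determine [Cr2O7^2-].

n(S2O3^2-) = 0.0124 × 0.150 = 1.86 × 10^-3 mol
n(I2) = n(S2O3^2-)/2 = 9.30 × 10^-4 mol
From the 1:3 ratio, n(Cr2O7^2-) in the aliquot = 1/3 × 9.30 × 10^-4 = 3.10 × 10^-4 mol
[Cr2O7^2-] = 3.10 × 10^-4 / 0.00983 = 0.0315 mol/L

0.0315 M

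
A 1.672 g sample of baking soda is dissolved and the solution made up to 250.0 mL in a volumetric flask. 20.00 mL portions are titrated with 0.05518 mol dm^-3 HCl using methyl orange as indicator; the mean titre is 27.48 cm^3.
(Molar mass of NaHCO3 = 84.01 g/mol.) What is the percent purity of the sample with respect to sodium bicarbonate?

NaHCO3 + HCl → NaCl + H2O + CO2
n(HCl) per titration = 0.02748 × 0.05518 = 1.516 × 10^-3 mol
n(NaHCO3) in each aliquot = 1.516 × 10^-3 mol (1:1 ratio)
n(NaHCO3) in the whole flask = 1.516 × 10^-3 × 250.0/20.00 = 0.01895 mol
mass of NaHCO3 = 0.01895 × 84.01 = 1.592 g
% NaHCO3 = 1.592 / 1.672 × 100 = 95.24 %

95.24 %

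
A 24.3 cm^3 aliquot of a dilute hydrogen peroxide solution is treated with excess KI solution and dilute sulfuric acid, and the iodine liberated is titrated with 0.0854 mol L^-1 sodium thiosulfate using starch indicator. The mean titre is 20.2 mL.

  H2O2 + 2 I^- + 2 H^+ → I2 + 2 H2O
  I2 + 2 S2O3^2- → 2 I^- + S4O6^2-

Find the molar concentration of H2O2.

0.0355 mol/L

n(S2O3^2-) = 0.0202 × 0.0854 = 1.73 × 10^-3 mol
n(I2) = n(S2O3^2-)/2 = 8.63 × 10^-4 mol
n(H2O2) in the aliquot = 8.63 × 10^-4 mol (1:1 ratio)
[H2O2] = 8.63 × 10^-4 / 0.0243 = 0.0355 mol/L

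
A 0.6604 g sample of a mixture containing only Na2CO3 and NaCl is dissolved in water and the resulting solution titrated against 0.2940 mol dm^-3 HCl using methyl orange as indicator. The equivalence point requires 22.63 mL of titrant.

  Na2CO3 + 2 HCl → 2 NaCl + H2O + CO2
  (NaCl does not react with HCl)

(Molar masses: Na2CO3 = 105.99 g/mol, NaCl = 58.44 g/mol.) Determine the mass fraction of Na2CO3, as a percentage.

53.39 %

n(HCl) = 0.02263 × 0.2940 = 6.653 × 10^-3 mol
Let x = n(Na2CO3), y = n(NaCl).
Titrant: 2x = 6.653 × 10^-3;  mass: 105.99x + 58.44y = 0.6604
Solving, x = 3.327 × 10^-3 mol, y = 5.267 × 10^-3 mol
mass of Na2CO3 = 3.327 × 10^-3 × 105.99 = 0.3526 g
% Na2CO3 = 0.3526 / 0.6604 × 100 = 53.39 %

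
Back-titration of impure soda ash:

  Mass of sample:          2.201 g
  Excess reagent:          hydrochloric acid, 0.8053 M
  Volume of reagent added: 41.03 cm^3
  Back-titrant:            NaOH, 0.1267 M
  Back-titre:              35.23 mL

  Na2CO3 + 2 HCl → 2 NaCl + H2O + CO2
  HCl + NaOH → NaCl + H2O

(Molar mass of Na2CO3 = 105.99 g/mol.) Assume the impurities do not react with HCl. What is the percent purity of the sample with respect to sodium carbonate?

68.81 %

n(HCl) added = 0.04103 × 0.8053 = 0.03304 mol
n(NaOH) used in back-titration = 0.03523 × 0.1267 = 4.464 × 10^-3 mol
n(HCl) left over = 4.464 × 10^-3 mol (1:1 ratio)
n(HCl) consumed by analyte = 0.03304 − 4.464 × 10^-3 = 0.02858 mol
From the 1:2 ratio, n(Na2CO3) = 1/2 × 0.02858 = 0.01429 mol
mass of Na2CO3 = 0.01429 × 105.99 = 1.514 g
% Na2CO3 = 1.514 / 2.201 × 100 = 68.81 %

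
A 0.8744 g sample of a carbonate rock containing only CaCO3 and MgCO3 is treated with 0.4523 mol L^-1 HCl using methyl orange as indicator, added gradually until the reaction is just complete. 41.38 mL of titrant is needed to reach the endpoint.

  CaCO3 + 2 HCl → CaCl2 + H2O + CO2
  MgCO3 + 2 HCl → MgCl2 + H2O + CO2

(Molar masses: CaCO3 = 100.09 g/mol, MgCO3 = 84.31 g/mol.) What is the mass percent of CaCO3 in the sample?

61.96 %

n(HCl) = 0.04138 × 0.4523 = 0.01872 mol
Let x = n(CaCO3), y = n(MgCO3).
Titrant: 2x + 2y = 0.01872;  mass: 100.09x + 84.31y = 0.8744
Solving, x = 5.413 × 10^-3 mol, y = 3.945 × 10^-3 mol
mass of CaCO3 = 5.413 × 10^-3 × 100.09 = 0.5418 g
% CaCO3 = 0.5418 / 0.8744 × 100 = 61.96 %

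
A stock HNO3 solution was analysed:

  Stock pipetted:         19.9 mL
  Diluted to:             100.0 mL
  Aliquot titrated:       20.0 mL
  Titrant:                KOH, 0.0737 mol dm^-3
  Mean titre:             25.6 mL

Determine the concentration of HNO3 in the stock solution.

0.474 mol/L

HNO3 + KOH → KNO3 + H2O
n(KOH) = 0.0256 × 0.0737 = 1.89 × 10^-3 mol
n(HNO3) in the aliquot = 1.89 × 10^-3 mol (1:1 ratio)
[HNO3]_dilute = 1.89 × 10^-3 / 0.0200 = 0.0943 mol/L
Dilution factor = 100.0 / 19.9 = 5.025
[HNO3]_stock = 0.0943 × 5.025 = 0.474 mol/L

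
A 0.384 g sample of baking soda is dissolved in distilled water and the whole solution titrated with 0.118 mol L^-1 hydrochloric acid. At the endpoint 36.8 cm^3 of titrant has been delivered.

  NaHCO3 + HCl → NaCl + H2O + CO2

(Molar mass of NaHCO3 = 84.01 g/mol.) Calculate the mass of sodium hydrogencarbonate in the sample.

0.365 g

n(HCl) = 0.0368 L × 0.118 mol/L = 4.34 × 10^-3 mol
n(NaHCO3) = 4.34 × 10^-3 mol (1:1 ratio)
mass of NaHCO3 = 4.34 × 10^-3 × 84.01 g/mol = 0.365 g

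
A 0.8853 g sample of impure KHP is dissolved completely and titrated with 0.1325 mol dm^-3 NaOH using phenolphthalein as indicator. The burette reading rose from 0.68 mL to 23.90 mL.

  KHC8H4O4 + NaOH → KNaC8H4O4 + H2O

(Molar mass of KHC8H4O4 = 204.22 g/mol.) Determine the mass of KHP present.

n(NaOH) = 0.02322 L × 0.1325 mol/L = 3.077 × 10^-3 mol
n(KHC8H4O4) = 3.077 × 10^-3 mol (1:1 ratio)
mass of KHC8H4O4 = 3.077 × 10^-3 × 204.22 g/mol = 0.6283 g

0.6283 g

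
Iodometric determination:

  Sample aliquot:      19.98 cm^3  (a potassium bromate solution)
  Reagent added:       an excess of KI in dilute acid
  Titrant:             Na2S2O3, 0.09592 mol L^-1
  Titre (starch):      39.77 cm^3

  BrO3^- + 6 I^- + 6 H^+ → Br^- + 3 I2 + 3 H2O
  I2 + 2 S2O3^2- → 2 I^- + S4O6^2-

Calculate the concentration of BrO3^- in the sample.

n(S2O3^2-) = 0.03977 × 0.09592 = 3.815 × 10^-3 mol
n(I2) = n(S2O3^2-)/2 = 1.907 × 10^-3 mol
From the 1:3 ratio, n(BrO3^-) in the aliquot = 1/3 × 1.907 × 10^-3 = 6.358 × 10^-4 mol
[BrO3^-] = 6.358 × 10^-4 / 0.01998 = 0.03182 mol/L

0.03182 mol/L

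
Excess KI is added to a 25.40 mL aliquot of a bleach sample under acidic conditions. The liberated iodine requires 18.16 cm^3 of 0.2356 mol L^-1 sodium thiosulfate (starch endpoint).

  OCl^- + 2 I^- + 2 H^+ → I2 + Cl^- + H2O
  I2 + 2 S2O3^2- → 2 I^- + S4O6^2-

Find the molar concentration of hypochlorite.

n(S2O3^2-) = 0.01816 × 0.2356 = 4.278 × 10^-3 mol
n(I2) = n(S2O3^2-)/2 = 2.139 × 10^-3 mol
n(OCl^-) in the aliquot = 2.139 × 10^-3 mol (1:1 ratio)
[OCl^-] = 2.139 × 10^-3 / 0.02540 = 0.08422 mol/L

0.08422 mol/L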